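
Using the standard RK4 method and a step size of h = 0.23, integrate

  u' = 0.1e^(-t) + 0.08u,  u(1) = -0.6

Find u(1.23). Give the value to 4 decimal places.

RK4: k1 = f(t_n, u_n); k2 = f(t_n + h/2, u_n + (h/2)·k1); k3 = f(t_n + h/2, u_n + (h/2)·k2); k4 = f(t_n + h, u_n + h·k3); u_{n+1} = u_n + (h/6)·(k1 + 2k2 + 2k3 + k4).
t=1.000000, u=-0.600000:
  k1 = f(1.000000, -0.600000) = -0.011212
  k2 = f(1.115000, -0.601289) = -0.015312
  k3 = f(1.115000, -0.601761) = -0.015349
  k4 = f(1.230000, -0.603530) = -0.019053
  u ← -0.600000 + (0.23/6)·(k1 + 2k2 + 2k3 + k4) = -0.603511
u(1.23) ≈ -0.6035

-0.6035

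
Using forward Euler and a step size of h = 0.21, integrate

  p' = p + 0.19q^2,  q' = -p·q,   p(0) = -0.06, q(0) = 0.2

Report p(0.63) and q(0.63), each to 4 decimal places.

Euler on (p,q): p_{n+1} = p_n + h·p', q_{n+1} = q_n + h·q'.
0.000000: (-0.060000, 0.200000); f=(-0.052400, 0.012000) → (-0.071004, 0.202520)
0.210000: (-0.071004, 0.202520); f=(-0.063211, 0.014380) → (-0.084278, 0.205540)
0.420000: (-0.084278, 0.205540); f=(-0.076252, 0.017323) → (-0.100291, 0.209177)
(p(0.63), q(0.63)) ≈ (-0.1003, 0.2092)

-0.1003, 0.2092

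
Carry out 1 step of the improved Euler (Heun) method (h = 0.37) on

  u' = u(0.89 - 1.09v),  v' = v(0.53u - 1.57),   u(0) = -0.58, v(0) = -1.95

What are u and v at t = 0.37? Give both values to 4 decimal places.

Heun on (u,v): k1 = f(t_n, state_n); k2 = f(t_n + h, state_n + h·k1); state_{n+1} = state_n + (h/2)·(k1 + k2).
0.000000: (-0.580000, -1.950000)
  k1 = (-1.748990, 3.660930)
  predictor → (-1.227126, -0.595456)
  k2 = (-1.888605, 1.322137)
  → (-1.252955, -1.028133)
(u(0.37), v(0.37)) ≈ (-1.2530, -1.0281)

-1.2530, -1.0281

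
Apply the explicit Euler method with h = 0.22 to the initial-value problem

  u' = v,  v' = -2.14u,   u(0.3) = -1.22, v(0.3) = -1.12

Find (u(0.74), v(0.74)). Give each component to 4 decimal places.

-1.5864, 0.1448

Euler on (u,v): u_{n+1} = u_n + h·u', v_{n+1} = v_n + h·v'.
0.300000: (-1.220000, -1.120000); f=(-1.120000, 2.610800) → (-1.466400, -0.545624)
0.520000: (-1.466400, -0.545624); f=(-0.545624, 3.138096) → (-1.586437, 0.144757)
(u(0.74), v(0.74)) ≈ (-1.5864, 0.1448)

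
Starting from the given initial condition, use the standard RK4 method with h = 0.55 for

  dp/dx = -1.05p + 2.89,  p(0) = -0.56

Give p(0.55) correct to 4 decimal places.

0.8915

RK4: k1 = f(x_n, p_n); k2 = f(x_n + h/2, p_n + (h/2)·k1); k3 = f(x_n + h/2, p_n + (h/2)·k2); k4 = f(x_n + h, p_n + h·k3); p_{n+1} = p_n + (h/6)·(k1 + 2k2 + 2k3 + k4).
x=0.000000, p=-0.560000:
  k1 = f(0.000000, -0.560000) = 3.478000
  k2 = f(0.275000, 0.396450) = 2.473727
  k3 = f(0.275000, 0.120275) = 2.763711
  k4 = f(0.550000, 0.960041) = 1.881957
  p ← -0.560000 + (0.55/6)·(k1 + 2k2 + 2k3 + k4) = 0.891526
p(0.55) ≈ 0.8915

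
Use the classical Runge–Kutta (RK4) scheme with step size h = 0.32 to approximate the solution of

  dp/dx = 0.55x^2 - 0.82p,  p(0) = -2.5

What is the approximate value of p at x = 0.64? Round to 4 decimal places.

-1.4368

RK4: k1 = f(x_n, p_n); k2 = f(x_n + h/2, p_n + (h/2)·k1); k3 = f(x_n + h/2, p_n + (h/2)·k2); k4 = f(x_n + h, p_n + h·k3); p_{n+1} = p_n + (h/6)·(k1 + 2k2 + 2k3 + k4).
x=0.000000, p=-2.500000:
  k1 = f(0.000000, -2.500000) = 2.050000
  k2 = f(0.160000, -2.172000) = 1.795120
  k3 = f(0.160000, -2.212781) = 1.828560
  k4 = f(0.320000, -1.914861) = 1.626506
  p ← -2.500000 + (0.32/6)·(k1 + 2k2 + 2k3 + k4) = -1.917394
x=0.320000, p=-1.917394:
  k1 = f(0.320000, -1.917394) = 1.628583
  k2 = f(0.480000, -1.656821) = 1.485313
  k3 = f(0.480000, -1.679744) = 1.504110
  k4 = f(0.640000, -1.436079) = 1.402864
  p ← -1.917394 + (0.32/6)·(k1 + 2k2 + 2k3 + k4) = -1.436845
p(0.64) ≈ -1.4368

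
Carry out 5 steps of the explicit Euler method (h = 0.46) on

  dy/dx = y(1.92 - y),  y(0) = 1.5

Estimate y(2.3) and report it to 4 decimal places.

Euler: y_{n+1} = y_n + h·f(x_n, y_n).
x=0.000000, y=1.500000: f=0.630000 → y ← 1.500000 + 0.46·0.630000 = 1.789800
x=0.460000, y=1.789800: f=0.233032 → y ← 1.789800 + 0.46·0.233032 = 1.896995
x=0.920000, y=1.896995: f=0.043641 → y ← 1.896995 + 0.46·0.043641 = 1.917070
x=1.380000, y=1.917070: f=0.005618 → y ← 1.917070 + 0.46·0.005618 = 1.919654
x=1.840000, y=1.919654: f=0.000665 → y ← 1.919654 + 0.46·0.000665 = 1.919960
y(2.3) ≈ 1.9200

1.9200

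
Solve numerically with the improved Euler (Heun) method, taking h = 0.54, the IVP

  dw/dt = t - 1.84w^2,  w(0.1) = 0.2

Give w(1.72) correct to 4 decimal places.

Heun: k1 = f(t_n, w_n); k2 = f(t_n + h, w_n + h·k1); w_{n+1} = w_n + (h/2)·(k1 + k2).
t=0.100000, w=0.200000:
  k1 = f(0.100000, 0.200000) = 0.026400
  k2 = f(0.640000, 0.214256) = 0.555534
  w ← 0.200000 + (0.54/2)·(0.026400 + 0.555534) = 0.357122
t=0.640000, w=0.357122:
  k1 = f(0.640000, 0.357122) = 0.405333
  k2 = f(1.180000, 0.576002) = 0.569528
  w ← 0.357122 + (0.54/2)·(0.405333 + 0.569528) = 0.620335
t=1.180000, w=0.620335:
  k1 = f(1.180000, 0.620335) = 0.471940
  k2 = f(1.720000, 0.875182) = 0.310663
  w ← 0.620335 + (0.54/2)·(0.471940 + 0.310663) = 0.831637
w(1.72) ≈ 0.8316

0.8316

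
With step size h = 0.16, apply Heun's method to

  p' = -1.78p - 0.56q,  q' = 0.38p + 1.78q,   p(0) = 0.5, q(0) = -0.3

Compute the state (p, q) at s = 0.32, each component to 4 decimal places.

Heun on (p,q): k1 = f(s_n, state_n); k2 = f(s_n + h, state_n + h·k1); state_{n+1} = state_n + (h/2)·(k1 + k2).
0.000000: (0.500000, -0.300000)
  k1 = (-0.722000, -0.344000)
  predictor → (0.384480, -0.355040)
  k2 = (-0.485552, -0.485869)
  → (0.403396, -0.366390)
0.160000: (0.403396, -0.366390)
  k1 = (-0.512866, -0.498883)
  predictor → (0.321337, -0.446211)
  k2 = (-0.322102, -0.672147)
  → (0.336598, -0.460072)
(p(0.32), q(0.32)) ≈ (0.3366, -0.4601)

0.3366, -0.4601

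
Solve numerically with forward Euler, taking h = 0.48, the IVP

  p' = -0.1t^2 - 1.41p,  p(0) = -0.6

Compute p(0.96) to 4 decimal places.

Euler: p_{n+1} = p_n + h·f(t_n, p_n).
t=0.000000, p=-0.600000: f=0.846000 → p ← -0.600000 + 0.48·0.846000 = -0.193920
t=0.480000, p=-0.193920: f=0.250387 → p ← -0.193920 + 0.48·0.250387 = -0.073734
p(0.96) ≈ -0.0737

-0.0737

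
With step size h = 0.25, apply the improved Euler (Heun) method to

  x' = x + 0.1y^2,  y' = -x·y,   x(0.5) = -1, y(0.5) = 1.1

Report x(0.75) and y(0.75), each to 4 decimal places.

-1.2387, 1.4471

Heun on (x,y): k1 = f(s_n, state_n); k2 = f(s_n + h, state_n + h·k1); state_{n+1} = state_n + (h/2)·(k1 + k2).
0.500000: (-1.000000, 1.100000)
  k1 = (-0.879000, 1.100000)
  predictor → (-1.219750, 1.375000)
  k2 = (-1.030687, 1.677156)
  → (-1.238711, 1.447145)
(x(0.75), y(0.75)) ≈ (-1.2387, 1.4471)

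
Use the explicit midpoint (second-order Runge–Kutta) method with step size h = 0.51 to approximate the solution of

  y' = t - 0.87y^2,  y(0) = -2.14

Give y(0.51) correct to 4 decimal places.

Midpoint: k1 = f(t_n, y_n); k2 = f(t_n + h/2, y_n + (h/2)·k1); y_{n+1} = y_n + h·k2.
t=0.000000, y=-2.140000:
  k1 = f(0.000000, -2.140000) = -3.984252
  k2 = f(0.255000, -3.155984) = -8.410406
  y ← -2.140000 + 0.51·(-8.410406) = -6.429307
y(0.51) ≈ -6.4293

-6.4293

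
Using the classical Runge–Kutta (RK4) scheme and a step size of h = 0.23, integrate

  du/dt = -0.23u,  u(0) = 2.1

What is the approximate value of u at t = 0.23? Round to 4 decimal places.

RK4: k1 = f(t_n, u_n); k2 = f(t_n + h/2, u_n + (h/2)·k1); k3 = f(t_n + h/2, u_n + (h/2)·k2); k4 = f(t_n + h, u_n + h·k3); u_{n+1} = u_n + (h/6)·(k1 + 2k2 + 2k3 + k4).
t=0.000000, u=2.100000:
  k1 = f(0.000000, 2.100000) = -0.483000
  k2 = f(0.115000, 2.044455) = -0.470225
  k3 = f(0.115000, 2.045924) = -0.470563
  k4 = f(0.230000, 1.991771) = -0.458107
  u ← 2.100000 + (0.23/6)·(k1 + 2k2 + 2k3 + k4) = 1.991797
u(0.23) ≈ 1.9918

1.9918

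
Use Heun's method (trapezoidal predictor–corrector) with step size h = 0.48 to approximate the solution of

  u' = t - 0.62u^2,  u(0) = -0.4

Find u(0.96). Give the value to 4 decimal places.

Heun: k1 = f(t_n, u_n); k2 = f(t_n + h, u_n + h·k1); u_{n+1} = u_n + (h/2)·(k1 + k2).
t=0.000000, u=-0.400000:
  k1 = f(0.000000, -0.400000) = -0.099200
  k2 = f(0.480000, -0.447616) = 0.355777
  u ← -0.400000 + (0.48/2)·(-0.099200 + 0.355777) = -0.338422
t=0.480000, u=-0.338422:
  k1 = f(0.480000, -0.338422) = 0.408992
  k2 = f(0.960000, -0.142105) = 0.947480
  u ← -0.338422 + (0.48/2)·(0.408992 + 0.947480) = -0.012868
u(0.96) ≈ -0.0129

-0.0129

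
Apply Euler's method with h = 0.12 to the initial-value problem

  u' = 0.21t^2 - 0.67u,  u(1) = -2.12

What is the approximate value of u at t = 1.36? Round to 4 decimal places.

Euler: u_{n+1} = u_n + h·f(t_n, u_n).
t=1.000000, u=-2.120000: f=1.630400 → u ← -2.120000 + 0.12·1.630400 = -1.924352
t=1.120000, u=-1.924352: f=1.552740 → u ← -1.924352 + 0.12·1.552740 = -1.738023
t=1.240000, u=-1.738023: f=1.487372 → u ← -1.738023 + 0.12·1.487372 = -1.559539
u(1.36) ≈ -1.5595

-1.5595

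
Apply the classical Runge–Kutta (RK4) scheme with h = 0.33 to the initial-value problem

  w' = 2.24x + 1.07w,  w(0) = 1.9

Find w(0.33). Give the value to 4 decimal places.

RK4: k1 = f(x_n, w_n); k2 = f(x_n + h/2, w_n + (h/2)·k1); k3 = f(x_n + h/2, w_n + (h/2)·k2); k4 = f(x_n + h, w_n + h·k3); w_{n+1} = w_n + (h/6)·(k1 + 2k2 + 2k3 + k4).
x=0.000000, w=1.900000:
  k1 = f(0.000000, 1.900000) = 2.033000
  k2 = f(0.165000, 2.235445) = 2.761526
  k3 = f(0.165000, 2.355652) = 2.890147
  k4 = f(0.330000, 2.853749) = 3.792711
  w ← 1.900000 + (0.33/6)·(k1 + 2k2 + 2k3 + k4) = 2.842098
w(0.33) ≈ 2.8421

2.8421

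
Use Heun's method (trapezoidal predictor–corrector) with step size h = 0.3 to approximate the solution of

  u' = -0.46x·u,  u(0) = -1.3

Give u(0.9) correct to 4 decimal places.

-1.0786

Heun: k1 = f(x_n, u_n); k2 = f(x_n + h, u_n + h·k1); u_{n+1} = u_n + (h/2)·(k1 + k2).
x=0.000000, u=-1.300000:
  k1 = f(0.000000, -1.300000) = 0.000000
  k2 = f(0.300000, -1.300000) = 0.179400
  u ← -1.300000 + (0.3/2)·(0.000000 + 0.179400) = -1.273090
x=0.300000, u=-1.273090:
  k1 = f(0.300000, -1.273090) = 0.175686
  k2 = f(0.600000, -1.220384) = 0.336826
  u ← -1.273090 + (0.3/2)·(0.175686 + 0.336826) = -1.196213
x=0.600000, u=-1.196213:
  k1 = f(0.600000, -1.196213) = 0.330155
  k2 = f(0.900000, -1.097167) = 0.454227
  u ← -1.196213 + (0.3/2)·(0.330155 + 0.454227) = -1.078556
u(0.9) ≈ -1.0786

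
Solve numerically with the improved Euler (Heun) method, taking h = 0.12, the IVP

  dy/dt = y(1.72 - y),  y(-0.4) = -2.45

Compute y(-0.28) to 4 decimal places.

Heun: k1 = f(t_n, y_n); k2 = f(t_n + h, y_n + h·k1); y_{n+1} = y_n + (h/2)·(k1 + k2).
t=-0.400000, y=-2.450000:
  k1 = f(-0.400000, -2.450000) = -10.216500
  k2 = f(-0.280000, -3.675980) = -19.835515
  y ← -2.450000 + (0.12/2)·(-10.216500 + (-19.835515)) = -4.253121
y(-0.28) ≈ -4.2531

-4.2531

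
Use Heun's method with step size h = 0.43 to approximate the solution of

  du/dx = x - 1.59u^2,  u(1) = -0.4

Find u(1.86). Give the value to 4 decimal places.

0.6145

Heun: k1 = f(x_n, u_n); k2 = f(x_n + h, u_n + h·k1); u_{n+1} = u_n + (h/2)·(k1 + k2).
x=1.000000, u=-0.400000:
  k1 = f(1.000000, -0.400000) = 0.745600
  k2 = f(1.430000, -0.079392) = 1.419978
  u ← -0.400000 + (0.43/2)·(0.745600 + 1.419978) = 0.065599
x=1.430000, u=0.065599:
  k1 = f(1.430000, 0.065599) = 1.423158
  k2 = f(1.860000, 0.677557) = 1.130057
  u ← 0.065599 + (0.43/2)·(1.423158 + 1.130057) = 0.614540
u(1.86) ≈ 0.6145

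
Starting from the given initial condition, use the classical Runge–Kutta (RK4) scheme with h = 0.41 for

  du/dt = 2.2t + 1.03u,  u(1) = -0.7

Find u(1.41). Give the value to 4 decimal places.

RK4: k1 = f(t_n, u_n); k2 = f(t_n + h/2, u_n + (h/2)·k1); k3 = f(t_n + h/2, u_n + (h/2)·k2); k4 = f(t_n + h, u_n + h·k3); u_{n+1} = u_n + (h/6)·(k1 + 2k2 + 2k3 + k4).
t=1.000000, u=-0.700000:
  k1 = f(1.000000, -0.700000) = 1.479000
  k2 = f(1.205000, -0.396805) = 2.242291
  k3 = f(1.205000, -0.240330) = 2.403460
  k4 = f(1.410000, 0.285418) = 3.395981
  u ← -0.700000 + (0.41/6)·(k1 + 2k2 + 2k3 + k4) = 0.268043
u(1.41) ≈ 0.2680

0.2680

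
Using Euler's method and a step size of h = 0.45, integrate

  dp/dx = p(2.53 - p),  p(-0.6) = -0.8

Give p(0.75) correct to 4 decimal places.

-29.5782

Euler: p_{n+1} = p_n + h·f(x_n, p_n).
x=-0.600000, p=-0.800000: f=-2.664000 → p ← -0.800000 + 0.45·(-2.664000) = -1.998800
x=-0.150000, p=-1.998800: f=-9.052165 → p ← -1.998800 + 0.45·(-9.052165) = -6.072274
x=0.300000, p=-6.072274: f=-52.235371 → p ← -6.072274 + 0.45·(-52.235371) = -29.578192
p(0.75) ≈ -29.5782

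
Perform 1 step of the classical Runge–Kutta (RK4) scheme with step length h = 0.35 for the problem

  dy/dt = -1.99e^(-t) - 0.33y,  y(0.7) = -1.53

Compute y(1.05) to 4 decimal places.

RK4: k1 = f(t_n, y_n); k2 = f(t_n + h/2, y_n + (h/2)·k1); k3 = f(t_n + h/2, y_n + (h/2)·k2); k4 = f(t_n + h, y_n + h·k3); y_{n+1} = y_n + (h/6)·(k1 + 2k2 + 2k3 + k4).
t=0.700000, y=-1.530000:
  k1 = f(0.700000, -1.530000) = -0.483305
  k2 = f(0.875000, -1.614578) = -0.296745
  k3 = f(0.875000, -1.581930) = -0.307518
  k4 = f(1.050000, -1.637631) = -0.155958
  y ← -1.530000 + (0.35/6)·(k1 + 2k2 + 2k3 + k4) = -1.637788
y(1.05) ≈ -1.6378

-1.6378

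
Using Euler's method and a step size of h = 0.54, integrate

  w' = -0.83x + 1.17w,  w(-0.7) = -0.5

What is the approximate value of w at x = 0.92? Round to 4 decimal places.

-1.3904

Euler: w_{n+1} = w_n + h·f(x_n, w_n).
x=-0.700000, w=-0.500000: f=-0.004000 → w ← -0.500000 + 0.54·(-0.004000) = -0.502160
x=-0.160000, w=-0.502160: f=-0.454727 → w ← -0.502160 + 0.54·(-0.454727) = -0.747713
x=0.380000, w=-0.747713: f=-1.190224 → w ← -0.747713 + 0.54·(-1.190224) = -1.390434
w(0.92) ≈ -1.3904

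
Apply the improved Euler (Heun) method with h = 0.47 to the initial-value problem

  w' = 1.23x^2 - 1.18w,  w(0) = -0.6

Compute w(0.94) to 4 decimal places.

0.1067

Heun: k1 = f(x_n, w_n); k2 = f(x_n + h, w_n + h·k1); w_{n+1} = w_n + (h/2)·(k1 + k2).
x=0.000000, w=-0.600000:
  k1 = f(0.000000, -0.600000) = 0.708000
  k2 = f(0.470000, -0.267240) = 0.587050
  w ← -0.600000 + (0.47/2)·(0.708000 + 0.587050) = -0.295663
x=0.470000, w=-0.295663:
  k1 = f(0.470000, -0.295663) = 0.620590
  k2 = f(0.940000, -0.003986) = 1.091532
  w ← -0.295663 + (0.47/2)·(0.620590 + 1.091532) = 0.106685
w(0.94) ≈ 0.1067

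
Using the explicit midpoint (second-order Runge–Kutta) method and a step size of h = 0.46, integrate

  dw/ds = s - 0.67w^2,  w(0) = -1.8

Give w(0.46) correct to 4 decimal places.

-3.3236

Midpoint: k1 = f(s_n, w_n); k2 = f(s_n + h/2, w_n + (h/2)·k1); w_{n+1} = w_n + h·k2.
s=0.000000, w=-1.800000:
  k1 = f(0.000000, -1.800000) = -2.170800
  k2 = f(0.230000, -2.299284) = -3.312094
  w ← -1.800000 + 0.46·(-3.312094) = -3.323563
w(0.46) ≈ -3.3236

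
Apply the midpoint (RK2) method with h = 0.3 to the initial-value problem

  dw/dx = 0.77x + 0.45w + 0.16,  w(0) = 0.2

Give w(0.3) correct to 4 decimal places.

Midpoint: k1 = f(x_n, w_n); k2 = f(x_n + h/2, w_n + (h/2)·k1); w_{n+1} = w_n + h·k2.
x=0.000000, w=0.200000:
  k1 = f(0.000000, 0.200000) = 0.250000
  k2 = f(0.150000, 0.237500) = 0.382375
  w ← 0.200000 + 0.3·0.382375 = 0.314713
w(0.3) ≈ 0.3147

0.3147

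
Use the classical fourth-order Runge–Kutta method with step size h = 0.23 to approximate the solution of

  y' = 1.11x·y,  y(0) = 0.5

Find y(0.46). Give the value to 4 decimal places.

RK4: k1 = f(x_n, y_n); k2 = f(x_n + h/2, y_n + (h/2)·k1); k3 = f(x_n + h/2, y_n + (h/2)·k2); k4 = f(x_n + h, y_n + h·k3); y_{n+1} = y_n + (h/6)·(k1 + 2k2 + 2k3 + k4).
x=0.000000, y=0.500000:
  k1 = f(0.000000, 0.500000) = 0.000000
  k2 = f(0.115000, 0.500000) = 0.063825
  k3 = f(0.115000, 0.507340) = 0.064762
  k4 = f(0.230000, 0.514895) = 0.131453
  y ← 0.500000 + (0.23/6)·(k1 + 2k2 + 2k3 + k4) = 0.514897
x=0.230000, y=0.514897:
  k1 = f(0.230000, 0.514897) = 0.131453
  k2 = f(0.345000, 0.530014) = 0.202969
  k3 = f(0.345000, 0.538239) = 0.206119
  k4 = f(0.460000, 0.562305) = 0.287113
  y ← 0.514897 + (0.23/6)·(k1 + 2k2 + 2k3 + k4) = 0.562306
y(0.46) ≈ 0.5623

0.5623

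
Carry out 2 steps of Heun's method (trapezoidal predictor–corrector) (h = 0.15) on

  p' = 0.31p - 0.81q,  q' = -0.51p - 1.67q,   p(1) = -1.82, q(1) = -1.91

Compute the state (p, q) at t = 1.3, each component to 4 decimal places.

-1.6457, -0.9631

Heun on (p,q): k1 = f(t_n, state_n); k2 = f(t_n + h, state_n + h·k1); state_{n+1} = state_n + (h/2)·(k1 + k2).
1.000000: (-1.820000, -1.910000)
  k1 = (0.982900, 4.117900)
  predictor → (-1.672565, -1.292315)
  k2 = (0.528280, 3.011174)
  → (-1.706662, -1.375319)
1.150000: (-1.706662, -1.375319)
  k1 = (0.584944, 3.167181)
  predictor → (-1.618920, -0.900242)
  k2 = (0.227331, 2.329054)
  → (-1.645741, -0.963102)
(p(1.3), q(1.3)) ≈ (-1.6457, -0.9631)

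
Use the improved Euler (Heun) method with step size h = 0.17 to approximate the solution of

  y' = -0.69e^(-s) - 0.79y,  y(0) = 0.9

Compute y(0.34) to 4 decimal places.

Heun: k1 = f(s_n, y_n); k2 = f(s_n + h, y_n + h·k1); y_{n+1} = y_n + (h/2)·(k1 + k2).
s=0.000000, y=0.900000:
  k1 = f(0.000000, 0.900000) = -1.401000
  k2 = f(0.170000, 0.661830) = -1.104974
  y ← 0.900000 + (0.17/2)·(-1.401000 + (-1.104974)) = 0.686992
s=0.170000, y=0.686992:
  k1 = f(0.170000, 0.686992) = -1.124853
  k2 = f(0.340000, 0.495767) = -0.882778
  y ← 0.686992 + (0.17/2)·(-1.124853 + (-0.882778)) = 0.516344
y(0.34) ≈ 0.5163

0.5163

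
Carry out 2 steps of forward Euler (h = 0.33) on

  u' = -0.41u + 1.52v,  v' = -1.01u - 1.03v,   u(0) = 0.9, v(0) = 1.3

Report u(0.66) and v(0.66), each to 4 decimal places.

Euler on (u,v): u_{n+1} = u_n + h·u', v_{n+1} = v_n + h·v'.
0.000000: (0.900000, 1.300000); f=(1.607000, -2.248000) → (1.430310, 0.558160)
0.330000: (1.430310, 0.558160); f=(0.261976, -2.019518) → (1.516762, -0.108281)
(u(0.66), v(0.66)) ≈ (1.5168, -0.1083)

1.5168, -0.1083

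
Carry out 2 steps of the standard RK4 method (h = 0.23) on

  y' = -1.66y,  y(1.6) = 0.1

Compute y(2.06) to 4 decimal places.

RK4: k1 = f(x_n, y_n); k2 = f(x_n + h/2, y_n + (h/2)·k1); k3 = f(x_n + h/2, y_n + (h/2)·k2); k4 = f(x_n + h, y_n + h·k3); y_{n+1} = y_n + (h/6)·(k1 + 2k2 + 2k3 + k4).
x=1.600000, y=0.100000:
  k1 = f(1.600000, 0.100000) = -0.166000
  k2 = f(1.715000, 0.080910) = -0.134311
  k3 = f(1.715000, 0.084554) = -0.140360
  k4 = f(1.830000, 0.067717) = -0.112411
  y ← 0.100000 + (0.23/6)·(k1 + 2k2 + 2k3 + k4) = 0.068270
x=1.830000, y=0.068270:
  k1 = f(1.830000, 0.068270) = -0.113327
  k2 = f(1.945000, 0.055237) = -0.091693
  k3 = f(1.945000, 0.057725) = -0.095823
  k4 = f(2.060000, 0.046230) = -0.076742
  y ← 0.068270 + (0.23/6)·(k1 + 2k2 + 2k3 + k4) = 0.046607
y(2.06) ≈ 0.0466

0.0466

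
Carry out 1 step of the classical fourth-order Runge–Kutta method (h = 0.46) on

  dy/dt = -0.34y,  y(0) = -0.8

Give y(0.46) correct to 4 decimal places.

RK4: k1 = f(t_n, y_n); k2 = f(t_n + h/2, y_n + (h/2)·k1); k3 = f(t_n + h/2, y_n + (h/2)·k2); k4 = f(t_n + h, y_n + h·k3); y_{n+1} = y_n + (h/6)·(k1 + 2k2 + 2k3 + k4).
t=0.000000, y=-0.800000:
  k1 = f(0.000000, -0.800000) = 0.272000
  k2 = f(0.230000, -0.737440) = 0.250730
  k3 = f(0.230000, -0.742332) = 0.252393
  k4 = f(0.460000, -0.683899) = 0.232526
  y ← -0.800000 + (0.46/6)·(k1 + 2k2 + 2k3 + k4) = -0.684174
y(0.46) ≈ -0.6842

-0.6842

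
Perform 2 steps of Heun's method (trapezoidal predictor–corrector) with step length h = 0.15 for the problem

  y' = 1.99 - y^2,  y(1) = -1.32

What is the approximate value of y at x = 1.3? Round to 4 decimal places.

Heun: k1 = f(x_n, y_n); k2 = f(x_n + h, y_n + h·k1); y_{n+1} = y_n + (h/2)·(k1 + k2).
x=1.000000, y=-1.320000:
  k1 = f(1.000000, -1.320000) = 0.247600
  k2 = f(1.150000, -1.282860) = 0.344270
  y ← -1.320000 + (0.15/2)·(0.247600 + 0.344270) = -1.275610
x=1.150000, y=-1.275610:
  k1 = f(1.150000, -1.275610) = 0.362820
  k2 = f(1.300000, -1.221187) = 0.498703
  y ← -1.275610 + (0.15/2)·(0.362820 + 0.498703) = -1.210996
y(1.3) ≈ -1.2110

-1.2110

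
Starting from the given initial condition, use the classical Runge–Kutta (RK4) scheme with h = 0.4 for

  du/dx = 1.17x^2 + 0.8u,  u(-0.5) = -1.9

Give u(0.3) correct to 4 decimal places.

-3.5079

RK4: k1 = f(x_n, u_n); k2 = f(x_n + h/2, u_n + (h/2)·k1); k3 = f(x_n + h/2, u_n + (h/2)·k2); k4 = f(x_n + h, u_n + h·k3); u_{n+1} = u_n + (h/6)·(k1 + 2k2 + 2k3 + k4).
x=-0.500000, u=-1.900000:
  k1 = f(-0.500000, -1.900000) = -1.227500
  k2 = f(-0.300000, -2.145500) = -1.611100
  k3 = f(-0.300000, -2.222220) = -1.672476
  k4 = f(-0.100000, -2.568990) = -2.043492
  u ← -1.900000 + (0.4/6)·(k1 + 2k2 + 2k3 + k4) = -2.555876
x=-0.100000, u=-2.555876:
  k1 = f(-0.100000, -2.555876) = -2.033001
  k2 = f(0.100000, -2.962476) = -2.358281
  k3 = f(0.100000, -3.027533) = -2.410326
  k4 = f(0.300000, -3.520007) = -2.710705
  u ← -2.555876 + (0.4/6)·(k1 + 2k2 + 2k3 + k4) = -3.507938
u(0.3) ≈ -3.5079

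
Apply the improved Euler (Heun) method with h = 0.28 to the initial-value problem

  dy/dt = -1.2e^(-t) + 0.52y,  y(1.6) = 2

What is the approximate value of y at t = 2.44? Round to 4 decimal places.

2.9118

Heun: k1 = f(t_n, y_n); k2 = f(t_n + h, y_n + h·k1); y_{n+1} = y_n + (h/2)·(k1 + k2).
t=1.600000, y=2.000000:
  k1 = f(1.600000, 2.000000) = 0.797724
  k2 = f(1.880000, 2.223363) = 0.973041
  y ← 2.000000 + (0.28/2)·(0.797724 + 0.973041) = 2.247907
t=1.880000, y=2.247907:
  k1 = f(1.880000, 2.247907) = 0.985804
  k2 = f(2.160000, 2.523932) = 1.174055
  y ← 2.247907 + (0.28/2)·(0.985804 + 1.174055) = 2.550287
t=2.160000, y=2.550287:
  k1 = f(2.160000, 2.550287) = 1.187759
  k2 = f(2.440000, 2.882860) = 1.394494
  y ← 2.550287 + (0.28/2)·(1.187759 + 1.394494) = 2.911803
y(2.44) ≈ 2.9118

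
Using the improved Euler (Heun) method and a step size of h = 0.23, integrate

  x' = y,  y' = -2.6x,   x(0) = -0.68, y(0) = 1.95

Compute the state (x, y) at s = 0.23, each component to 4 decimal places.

-0.1847, 2.2225

Heun on (x,y): k1 = f(s_n, state_n); k2 = f(s_n + h, state_n + h·k1); state_{n+1} = state_n + (h/2)·(k1 + k2).
0.000000: (-0.680000, 1.950000)
  k1 = (1.950000, 1.768000)
  predictor → (-0.231500, 2.356640)
  k2 = (2.356640, 0.601900)
  → (-0.184736, 2.222539)
(x(0.23), y(0.23)) ≈ (-0.1847, 2.2225)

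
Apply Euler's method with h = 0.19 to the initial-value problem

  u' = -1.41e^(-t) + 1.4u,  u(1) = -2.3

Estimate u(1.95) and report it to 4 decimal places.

-8.1231

Euler: u_{n+1} = u_n + h·f(t_n, u_n).
t=1.000000, u=-2.300000: f=-3.738710 → u ← -2.300000 + 0.19·(-3.738710) = -3.010355
t=1.190000, u=-3.010355: f=-4.643449 → u ← -3.010355 + 0.19·(-4.643449) = -3.892610
t=1.380000, u=-3.892610: f=-5.804380 → u ← -3.892610 + 0.19·(-5.804380) = -4.995442
t=1.570000, u=-4.995442: f=-7.286963 → u ← -4.995442 + 0.19·(-7.286963) = -6.379965
t=1.760000, u=-6.379965: f=-9.174535 → u ← -6.379965 + 0.19·(-9.174535) = -8.123127
u(1.95) ≈ -8.1231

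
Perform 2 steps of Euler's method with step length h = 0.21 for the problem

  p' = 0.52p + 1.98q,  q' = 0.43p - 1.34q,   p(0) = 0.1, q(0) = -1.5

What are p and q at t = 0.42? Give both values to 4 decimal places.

-1.0132, -0.8144

Euler on (p,q): p_{n+1} = p_n + h·p', q_{n+1} = q_n + h·q'.
0.000000: (0.100000, -1.500000); f=(-2.918000, 2.053000) → (-0.512780, -1.068870)
0.210000: (-0.512780, -1.068870); f=(-2.383008, 1.211790) → (-1.013212, -0.814394)
(p(0.42), q(0.42)) ≈ (-1.0132, -0.8144)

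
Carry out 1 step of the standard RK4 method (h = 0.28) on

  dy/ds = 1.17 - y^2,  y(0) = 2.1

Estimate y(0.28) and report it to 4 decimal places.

1.5415

RK4: k1 = f(s_n, y_n); k2 = f(s_n + h/2, y_n + (h/2)·k1); k3 = f(s_n + h/2, y_n + (h/2)·k2); k4 = f(s_n + h, y_n + h·k3); y_{n+1} = y_n + (h/6)·(k1 + 2k2 + 2k3 + k4).
s=0.000000, y=2.100000:
  k1 = f(0.000000, 2.100000) = -3.240000
  k2 = f(0.140000, 1.646400) = -1.540633
  k3 = f(0.140000, 1.884311) = -2.380629
  k4 = f(0.280000, 1.433424) = -0.884704
  y ← 2.100000 + (0.28/6)·(k1 + 2k2 + 2k3 + k4) = 1.541529
y(0.28) ≈ 1.5415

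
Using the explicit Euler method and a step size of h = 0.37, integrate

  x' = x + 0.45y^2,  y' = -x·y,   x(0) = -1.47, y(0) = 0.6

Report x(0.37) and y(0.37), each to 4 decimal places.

Euler on (x,y): x_{n+1} = x_n + h·x', y_{n+1} = y_n + h·y'.
0.000000: (-1.470000, 0.600000); f=(-1.308000, 0.882000) → (-1.953960, 0.926340)
(x(0.37), y(0.37)) ≈ (-1.9540, 0.9263)

-1.9540, 0.9263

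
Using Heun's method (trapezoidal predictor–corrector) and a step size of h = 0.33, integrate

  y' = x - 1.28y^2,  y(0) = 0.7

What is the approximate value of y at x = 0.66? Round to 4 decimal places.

Heun: k1 = f(x_n, y_n); k2 = f(x_n + h, y_n + h·k1); y_{n+1} = y_n + (h/2)·(k1 + k2).
x=0.000000, y=0.700000:
  k1 = f(0.000000, 0.700000) = -0.627200
  k2 = f(0.330000, 0.493024) = 0.018867
  y ← 0.700000 + (0.33/2)·(-0.627200 + 0.018867) = 0.599625
x=0.330000, y=0.599625:
  k1 = f(0.330000, 0.599625) = -0.130224
  k2 = f(0.660000, 0.556651) = 0.263379
  y ← 0.599625 + (0.33/2)·(-0.130224 + 0.263379) = 0.621596
y(0.66) ≈ 0.6216

0.6216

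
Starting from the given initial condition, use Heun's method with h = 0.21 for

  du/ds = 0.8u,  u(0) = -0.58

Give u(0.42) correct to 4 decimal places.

-0.8105

Heun: k1 = f(s_n, u_n); k2 = f(s_n + h, u_n + h·k1); u_{n+1} = u_n + (h/2)·(k1 + k2).
s=0.000000, u=-0.580000:
  k1 = f(0.000000, -0.580000) = -0.464000
  k2 = f(0.210000, -0.677440) = -0.541952
  u ← -0.580000 + (0.21/2)·(-0.464000 + (-0.541952)) = -0.685625
s=0.210000, u=-0.685625:
  k1 = f(0.210000, -0.685625) = -0.548500
  k2 = f(0.420000, -0.800810) = -0.640648
  u ← -0.685625 + (0.21/2)·(-0.548500 + (-0.640648)) = -0.810485
u(0.42) ≈ -0.8105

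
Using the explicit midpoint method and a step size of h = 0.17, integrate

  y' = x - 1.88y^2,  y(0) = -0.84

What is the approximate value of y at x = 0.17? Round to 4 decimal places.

Midpoint: k1 = f(x_n, y_n); k2 = f(x_n + h/2, y_n + (h/2)·k1); y_{n+1} = y_n + h·k2.
x=0.000000, y=-0.840000:
  k1 = f(0.000000, -0.840000) = -1.326528
  k2 = f(0.085000, -0.952755) = -1.621555
  y ← -0.840000 + 0.17·(-1.621555) = -1.115664
y(0.17) ≈ -1.1157

-1.1157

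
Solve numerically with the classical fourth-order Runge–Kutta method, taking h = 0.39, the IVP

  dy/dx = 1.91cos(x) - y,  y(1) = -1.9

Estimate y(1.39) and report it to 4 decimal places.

RK4: k1 = f(x_n, y_n); k2 = f(x_n + h/2, y_n + (h/2)·k1); k3 = f(x_n + h/2, y_n + (h/2)·k2); k4 = f(x_n + h, y_n + h·k3); y_{n+1} = y_n + (h/6)·(k1 + 2k2 + 2k3 + k4).
x=1.000000, y=-1.900000:
  k1 = f(1.000000, -1.900000) = 2.931977
  k2 = f(1.195000, -1.328264) = 2.029260
  k3 = f(1.195000, -1.504294) = 2.205290
  k4 = f(1.390000, -1.039937) = 1.383380
  y ← -1.900000 + (0.39/6)·(k1 + 2k2 + 2k3 + k4) = -1.069010
y(1.39) ≈ -1.0690

-1.0690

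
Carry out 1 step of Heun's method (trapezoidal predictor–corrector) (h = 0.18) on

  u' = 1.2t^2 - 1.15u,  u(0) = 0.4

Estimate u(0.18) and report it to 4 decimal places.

Heun: k1 = f(t_n, u_n); k2 = f(t_n + h, u_n + h·k1); u_{n+1} = u_n + (h/2)·(k1 + k2).
t=0.000000, u=0.400000:
  k1 = f(0.000000, 0.400000) = -0.460000
  k2 = f(0.180000, 0.317200) = -0.325900
  u ← 0.400000 + (0.18/2)·(-0.460000 + (-0.325900)) = 0.329269
u(0.18) ≈ 0.3293

0.3293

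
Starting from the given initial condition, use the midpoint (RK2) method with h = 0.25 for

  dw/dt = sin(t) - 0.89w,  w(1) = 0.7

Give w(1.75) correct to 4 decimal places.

0.8890

Midpoint: k1 = f(t_n, w_n); k2 = f(t_n + h/2, w_n + (h/2)·k1); w_{n+1} = w_n + h·k2.
t=1.000000, w=0.700000:
  k1 = f(1.000000, 0.700000) = 0.218471
  k2 = f(1.125000, 0.727309) = 0.254963
  w ← 0.700000 + 0.25·0.254963 = 0.763741
t=1.250000, w=0.763741:
  k1 = f(1.250000, 0.763741) = 0.269255
  k2 = f(1.375000, 0.797398) = 0.271209
  w ← 0.763741 + 0.25·0.271209 = 0.831543
t=1.500000, w=0.831543:
  k1 = f(1.500000, 0.831543) = 0.257422
  k2 = f(1.625000, 0.863721) = 0.229820
  w ← 0.831543 + 0.25·0.229820 = 0.888998
w(1.75) ≈ 0.8890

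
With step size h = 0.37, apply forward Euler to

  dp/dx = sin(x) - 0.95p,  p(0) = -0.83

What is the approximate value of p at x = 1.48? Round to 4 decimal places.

Euler: p_{n+1} = p_n + h·f(x_n, p_n).
x=0.000000, p=-0.830000: f=0.788500 → p ← -0.830000 + 0.37·0.788500 = -0.538255
x=0.370000, p=-0.538255: f=0.872958 → p ← -0.538255 + 0.37·0.872958 = -0.215261
x=0.740000, p=-0.215261: f=0.878786 → p ← -0.215261 + 0.37·0.878786 = 0.109890
x=1.110000, p=0.109890: f=0.791303 → p ← 0.109890 + 0.37·0.791303 = 0.402672
p(1.48) ≈ 0.4027

0.4027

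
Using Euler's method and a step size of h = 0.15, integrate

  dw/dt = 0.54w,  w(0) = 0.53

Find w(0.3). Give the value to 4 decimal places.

Euler: w_{n+1} = w_n + h·f(t_n, w_n).
t=0.000000, w=0.530000: f=0.286200 → w ← 0.530000 + 0.15·0.286200 = 0.572930
t=0.150000, w=0.572930: f=0.309382 → w ← 0.572930 + 0.15·0.309382 = 0.619337
w(0.3) ≈ 0.6193

0.6193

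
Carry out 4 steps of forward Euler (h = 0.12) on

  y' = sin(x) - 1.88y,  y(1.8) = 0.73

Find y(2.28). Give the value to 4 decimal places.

0.5671

Euler: y_{n+1} = y_n + h·f(x_n, y_n).
x=1.800000, y=0.730000: f=-0.398552 → y ← 0.730000 + 0.12·(-0.398552) = 0.682174
x=1.920000, y=0.682174: f=-0.342841 → y ← 0.682174 + 0.12·(-0.342841) = 0.641033
x=2.040000, y=0.641033: f=-0.313213 → y ← 0.641033 + 0.12·(-0.313213) = 0.603447
x=2.160000, y=0.603447: f=-0.303097 → y ← 0.603447 + 0.12·(-0.303097) = 0.567076
y(2.28) ≈ 0.5671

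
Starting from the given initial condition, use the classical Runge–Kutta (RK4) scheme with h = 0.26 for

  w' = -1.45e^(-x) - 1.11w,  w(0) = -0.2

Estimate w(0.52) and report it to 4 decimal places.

-0.5479

RK4: k1 = f(x_n, w_n); k2 = f(x_n + h/2, w_n + (h/2)·k1); k3 = f(x_n + h/2, w_n + (h/2)·k2); k4 = f(x_n + h, w_n + h·k3); w_{n+1} = w_n + (h/6)·(k1 + 2k2 + 2k3 + k4).
x=0.000000, w=-0.200000:
  k1 = f(0.000000, -0.200000) = -1.228000
  k2 = f(0.130000, -0.359640) = -0.874038
  k3 = f(0.130000, -0.313625) = -0.925115
  k4 = f(0.260000, -0.440530) = -0.629037
  w ← -0.200000 + (0.26/6)·(k1 + 2k2 + 2k3 + k4) = -0.436398
x=0.260000, w=-0.436398:
  k1 = f(0.260000, -0.436398) = -0.633623
  k2 = f(0.390000, -0.518769) = -0.405899
  k3 = f(0.390000, -0.489165) = -0.438759
  k4 = f(0.520000, -0.550476) = -0.251027
  w ← -0.436398 + (0.26/6)·(k1 + 2k2 + 2k3 + k4) = -0.547937
w(0.52) ≈ -0.5479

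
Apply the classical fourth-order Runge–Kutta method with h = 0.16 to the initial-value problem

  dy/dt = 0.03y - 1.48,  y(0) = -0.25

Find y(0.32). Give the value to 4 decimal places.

RK4: k1 = f(t_n, y_n); k2 = f(t_n + h/2, y_n + (h/2)·k1); k3 = f(t_n + h/2, y_n + (h/2)·k2); k4 = f(t_n + h, y_n + h·k3); y_{n+1} = y_n + (h/6)·(k1 + 2k2 + 2k3 + k4).
t=0.000000, y=-0.250000:
  k1 = f(0.000000, -0.250000) = -1.487500
  k2 = f(0.080000, -0.369000) = -1.491070
  k3 = f(0.080000, -0.369286) = -1.491079
  k4 = f(0.160000, -0.488573) = -1.494657
  y ← -0.250000 + (0.16/6)·(k1 + 2k2 + 2k3 + k4) = -0.488572
t=0.160000, y=-0.488572:
  k1 = f(0.160000, -0.488572) = -1.494657
  k2 = f(0.240000, -0.608145) = -1.498244
  k3 = f(0.240000, -0.608432) = -1.498253
  k4 = f(0.320000, -0.728293) = -1.501849
  y ← -0.488572 + (0.16/6)·(k1 + 2k2 + 2k3 + k4) = -0.728292
y(0.32) ≈ -0.7283

-0.7283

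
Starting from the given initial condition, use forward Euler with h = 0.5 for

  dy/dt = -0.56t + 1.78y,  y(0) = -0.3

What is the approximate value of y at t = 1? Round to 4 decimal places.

-1.2116

Euler: y_{n+1} = y_n + h·f(t_n, y_n).
t=0.000000, y=-0.300000: f=-0.534000 → y ← -0.300000 + 0.5·(-0.534000) = -0.567000
t=0.500000, y=-0.567000: f=-1.289260 → y ← -0.567000 + 0.5·(-1.289260) = -1.211630
y(1) ≈ -1.2116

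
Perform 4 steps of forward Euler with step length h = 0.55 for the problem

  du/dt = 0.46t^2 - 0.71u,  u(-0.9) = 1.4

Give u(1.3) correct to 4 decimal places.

0.3996

Euler: u_{n+1} = u_n + h·f(t_n, u_n).
t=-0.900000, u=1.400000: f=-0.621400 → u ← 1.400000 + 0.55·(-0.621400) = 1.058230
t=-0.350000, u=1.058230: f=-0.694993 → u ← 1.058230 + 0.55·(-0.694993) = 0.675984
t=0.200000, u=0.675984: f=-0.461548 → u ← 0.675984 + 0.55·(-0.461548) = 0.422132
t=0.750000, u=0.422132: f=-0.040964 → u ← 0.422132 + 0.55·(-0.040964) = 0.399602
u(1.3) ≈ 0.3996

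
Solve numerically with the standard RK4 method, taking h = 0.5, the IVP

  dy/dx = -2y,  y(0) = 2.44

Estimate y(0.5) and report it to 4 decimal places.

RK4: k1 = f(x_n, y_n); k2 = f(x_n + h/2, y_n + (h/2)·k1); k3 = f(x_n + h/2, y_n + (h/2)·k2); k4 = f(x_n + h, y_n + h·k3); y_{n+1} = y_n + (h/6)·(k1 + 2k2 + 2k3 + k4).
x=0.000000, y=2.440000:
  k1 = f(0.000000, 2.440000) = -4.880000
  k2 = f(0.250000, 1.220000) = -2.440000
  k3 = f(0.250000, 1.830000) = -3.660000
  k4 = f(0.500000, 0.610000) = -1.220000
  y ← 2.440000 + (0.5/6)·(k1 + 2k2 + 2k3 + k4) = 0.915000
y(0.5) ≈ 0.9150

0.9150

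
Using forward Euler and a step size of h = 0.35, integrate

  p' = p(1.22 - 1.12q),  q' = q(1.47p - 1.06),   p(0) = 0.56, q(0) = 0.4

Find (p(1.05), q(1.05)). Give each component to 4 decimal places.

1.1719, 0.4010

Euler on (p,q): p_{n+1} = p_n + h·p', q_{n+1} = q_n + h·q'.
0.000000: (0.560000, 0.400000); f=(0.432320, -0.094720) → (0.711312, 0.366848)
0.350000: (0.711312, 0.366848); f=(0.575544, -0.005272) → (0.912752, 0.365003)
0.700000: (0.912752, 0.365003); f=(0.740422, 0.102838) → (1.171900, 0.400996)
(p(1.05), q(1.05)) ≈ (1.1719, 0.4010)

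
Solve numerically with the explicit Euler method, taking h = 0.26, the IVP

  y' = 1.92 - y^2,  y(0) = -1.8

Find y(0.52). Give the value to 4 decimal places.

-2.8383

Euler: y_{n+1} = y_n + h·f(t_n, y_n).
t=0.000000, y=-1.800000: f=-1.320000 → y ← -1.800000 + 0.26·(-1.320000) = -2.143200
t=0.260000, y=-2.143200: f=-2.673306 → y ← -2.143200 + 0.26·(-2.673306) = -2.838260
y(0.52) ≈ -2.8383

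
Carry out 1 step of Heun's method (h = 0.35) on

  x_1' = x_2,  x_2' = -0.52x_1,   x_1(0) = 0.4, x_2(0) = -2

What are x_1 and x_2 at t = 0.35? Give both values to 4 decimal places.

Heun on (x_1,x_2): k1 = f(t_n, state_n); k2 = f(t_n + h, state_n + h·k1); state_{n+1} = state_n + (h/2)·(k1 + k2).
0.000000: (0.400000, -2.000000)
  k1 = (-2.000000, -0.208000)
  predictor → (-0.300000, -2.072800)
  k2 = (-2.072800, 0.156000)
  → (-0.312740, -2.009100)
(x_1(0.35), x_2(0.35)) ≈ (-0.3127, -2.0091)

-0.3127, -2.0091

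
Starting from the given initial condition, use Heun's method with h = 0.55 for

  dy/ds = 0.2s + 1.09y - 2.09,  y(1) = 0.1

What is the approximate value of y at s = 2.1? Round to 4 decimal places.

Heun: k1 = f(s_n, y_n); k2 = f(s_n + h, y_n + h·k1); y_{n+1} = y_n + (h/2)·(k1 + k2).
s=1.000000, y=0.100000:
  k1 = f(1.000000, 0.100000) = -1.781000
  k2 = f(1.550000, -0.879550) = -2.738709
  y ← 0.100000 + (0.55/2)·(-1.781000 + (-2.738709)) = -1.142920
s=1.550000, y=-1.142920:
  k1 = f(1.550000, -1.142920) = -3.025783
  k2 = f(2.100000, -2.807101) = -4.729740
  y ← -1.142920 + (0.55/2)·(-3.025783 + (-4.729740)) = -3.275689
y(2.1) ≈ -3.2757

-3.2757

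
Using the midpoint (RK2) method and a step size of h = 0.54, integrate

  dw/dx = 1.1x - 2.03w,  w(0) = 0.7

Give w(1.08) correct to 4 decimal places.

Midpoint: k1 = f(x_n, w_n); k2 = f(x_n + h/2, w_n + (h/2)·k1); w_{n+1} = w_n + h·k2.
x=0.000000, w=0.700000:
  k1 = f(0.000000, 0.700000) = -1.421000
  k2 = f(0.270000, 0.316330) = -0.345150
  w ← 0.700000 + 0.54·(-0.345150) = 0.513619
x=0.540000, w=0.513619:
  k1 = f(0.540000, 0.513619) = -0.448647
  k2 = f(0.810000, 0.392484) = 0.094257
  w ← 0.513619 + 0.54·0.094257 = 0.564518
w(1.08) ≈ 0.5645

0.5645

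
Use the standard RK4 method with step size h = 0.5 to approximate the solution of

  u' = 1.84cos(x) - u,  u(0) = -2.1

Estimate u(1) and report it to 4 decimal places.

RK4: k1 = f(x_n, u_n); k2 = f(x_n + h/2, u_n + (h/2)·k1); k3 = f(x_n + h/2, u_n + (h/2)·k2); k4 = f(x_n + h, u_n + h·k3); u_{n+1} = u_n + (h/6)·(k1 + 2k2 + 2k3 + k4).
x=0.000000, u=-2.100000:
  k1 = f(0.000000, -2.100000) = 3.940000
  k2 = f(0.250000, -1.115000) = 2.897799
  k3 = f(0.250000, -1.375550) = 3.158349
  k4 = f(0.500000, -0.520825) = 2.135577
  u ← -2.100000 + (0.5/6)·(k1 + 2k2 + 2k3 + k4) = -0.584344
x=0.500000, u=-0.584344:
  k1 = f(0.500000, -0.584344) = 2.199096
  k2 = f(0.750000, -0.034570) = 1.380877
  k3 = f(0.750000, -0.239125) = 1.585432
  k4 = f(1.000000, 0.208372) = 0.785784
  u ← -0.584344 + (0.5/6)·(k1 + 2k2 + 2k3 + k4) = 0.158781
u(1) ≈ 0.1588

0.1588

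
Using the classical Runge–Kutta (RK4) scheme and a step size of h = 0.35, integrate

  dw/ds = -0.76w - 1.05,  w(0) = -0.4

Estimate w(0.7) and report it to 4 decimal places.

-0.8050

RK4: k1 = f(s_n, w_n); k2 = f(s_n + h/2, w_n + (h/2)·k1); k3 = f(s_n + h/2, w_n + (h/2)·k2); k4 = f(s_n + h, w_n + h·k3); w_{n+1} = w_n + (h/6)·(k1 + 2k2 + 2k3 + k4).
s=0.000000, w=-0.400000:
  k1 = f(0.000000, -0.400000) = -0.746000
  k2 = f(0.175000, -0.530550) = -0.646782
  k3 = f(0.175000, -0.513187) = -0.659978
  k4 = f(0.350000, -0.630992) = -0.570446
  w ← -0.400000 + (0.35/6)·(k1 + 2k2 + 2k3 + k4) = -0.629248
s=0.350000, w=-0.629248:
  k1 = f(0.350000, -0.629248) = -0.571772
  k2 = f(0.525000, -0.729308) = -0.495726
  k3 = f(0.525000, -0.716000) = -0.505840
  k4 = f(0.700000, -0.806292) = -0.437218
  w ← -0.629248 + (0.35/6)·(k1 + 2k2 + 2k3 + k4) = -0.804955
w(0.7) ≈ -0.8050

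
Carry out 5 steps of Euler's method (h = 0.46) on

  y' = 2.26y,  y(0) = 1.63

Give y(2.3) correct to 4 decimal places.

57.5324

Euler: y_{n+1} = y_n + h·f(x_n, y_n).
x=0.000000, y=1.630000: f=3.683800 → y ← 1.630000 + 0.46·3.683800 = 3.324548
x=0.460000, y=3.324548: f=7.513478 → y ← 3.324548 + 0.46·7.513478 = 6.780748
x=0.920000, y=6.780748: f=15.324491 → y ← 6.780748 + 0.46·15.324491 = 13.830014
x=1.380000, y=13.830014: f=31.255831 → y ← 13.830014 + 0.46·31.255831 = 28.207696
x=1.840000, y=28.207696: f=63.749393 → y ← 28.207696 + 0.46·63.749393 = 57.532417
y(2.3) ≈ 57.5324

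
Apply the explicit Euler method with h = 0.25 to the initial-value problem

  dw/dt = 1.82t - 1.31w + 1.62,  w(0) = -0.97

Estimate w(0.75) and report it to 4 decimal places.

0.8695

Euler: w_{n+1} = w_n + h·f(t_n, w_n).
t=0.000000, w=-0.970000: f=2.890700 → w ← -0.970000 + 0.25·2.890700 = -0.247325
t=0.250000, w=-0.247325: f=2.398996 → w ← -0.247325 + 0.25·2.398996 = 0.352424
t=0.500000, w=0.352424: f=2.068325 → w ← 0.352424 + 0.25·2.068325 = 0.869505
w(0.75) ≈ 0.8695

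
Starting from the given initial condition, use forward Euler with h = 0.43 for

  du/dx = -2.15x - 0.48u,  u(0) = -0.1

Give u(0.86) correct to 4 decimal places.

Euler: u_{n+1} = u_n + h·f(x_n, u_n).
x=0.000000, u=-0.100000: f=0.048000 → u ← -0.100000 + 0.43·0.048000 = -0.079360
x=0.430000, u=-0.079360: f=-0.886407 → u ← -0.079360 + 0.43·(-0.886407) = -0.460515
u(0.86) ≈ -0.4605

-0.4605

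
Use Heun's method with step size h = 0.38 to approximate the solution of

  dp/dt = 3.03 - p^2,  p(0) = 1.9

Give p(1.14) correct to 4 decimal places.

Heun: k1 = f(t_n, p_n); k2 = f(t_n + h, p_n + h·k1); p_{n+1} = p_n + (h/2)·(k1 + k2).
t=0.000000, p=1.900000:
  k1 = f(0.000000, 1.900000) = -0.580000
  k2 = f(0.380000, 1.679600) = 0.208944
  p ← 1.900000 + (0.38/2)·(-0.580000 + 0.208944) = 1.829499
t=0.380000, p=1.829499:
  k1 = f(0.380000, 1.829499) = -0.317068
  k2 = f(0.760000, 1.709014) = 0.109273
  p ← 1.829499 + (0.38/2)·(-0.317068 + 0.109273) = 1.790018
t=0.760000, p=1.790018:
  k1 = f(0.760000, 1.790018) = -0.174165
  k2 = f(1.140000, 1.723835) = 0.058391
  p ← 1.790018 + (0.38/2)·(-0.174165 + 0.058391) = 1.768021
p(1.14) ≈ 1.7680

1.7680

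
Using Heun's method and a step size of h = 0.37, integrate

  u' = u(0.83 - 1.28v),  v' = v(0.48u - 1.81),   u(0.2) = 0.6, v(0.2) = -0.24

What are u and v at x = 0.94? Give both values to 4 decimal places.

1.2491, -0.0919

Heun on (u,v): k1 = f(x_n, state_n); k2 = f(x_n + h, state_n + h·k1); state_{n+1} = state_n + (h/2)·(k1 + k2).
0.200000: (0.600000, -0.240000)
  k1 = (0.682320, 0.365280)
  predictor → (0.852458, -0.104846)
  k2 = (0.821943, 0.146871)
  → (0.878289, -0.145252)
0.570000: (0.878289, -0.145252)
  k1 = (0.892273, 0.201671)
  predictor → (1.208430, -0.070634)
  k2 = (1.112252, 0.086876)
  → (1.249126, -0.091871)
(u(0.94), v(0.94)) ≈ (1.2491, -0.0919)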